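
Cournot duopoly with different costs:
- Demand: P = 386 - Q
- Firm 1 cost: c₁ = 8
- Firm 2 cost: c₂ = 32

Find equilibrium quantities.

q₁* = 134.0, q₂* = 110.0

Work:
Reaction: q₁ = (386 - 8 - q₂)/2
Reaction: q₂ = (386 - 32 - q₁)/2
Solve simultaneously:
q₁* = (386 - 2×8 + 32)/3 = 134.0
q₂* = (386 - 2×32 + 8)/3 = 110.0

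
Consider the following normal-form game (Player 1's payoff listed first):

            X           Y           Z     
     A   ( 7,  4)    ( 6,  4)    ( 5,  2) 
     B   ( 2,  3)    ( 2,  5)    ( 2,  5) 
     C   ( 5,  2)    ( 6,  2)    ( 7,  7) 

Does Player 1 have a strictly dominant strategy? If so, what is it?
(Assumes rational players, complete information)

No strictly dominant strategy exists for Player 1

Work:
A strategy strictly dominates another if it gives a strictly higher payoff against every opponent action. Compare each pair of P1's strategies column-by-column:
  A vs B: [7 vs 2, 6 vs 2, 5 vs 2] → A strictly dominates B
  A vs C: [7 vs 5, 6 vs 6, 5 vs 7] → A does not strictly dominate C (column Y: 6 ≤ 6)
  B vs A: [2 vs 7, 2 vs 6, 2 vs 5] → B does not strictly dominate A (column X: 2 ≤ 7)
  B vs C: [2 vs 5, 2 vs 6, 2 vs 7] → B does not strictly dominate C (column X: 2 ≤ 5)
  C vs A: [5 vs 7, 6 vs 6, 7 vs 5] → C does not strictly dominate A (column X: 5 ≤ 7)
  C vs B: [5 vs 2, 6 vs 2, 7 vs 2] → C strictly dominates B
No single strategy strictly dominates all others → no strictly dominant strategy.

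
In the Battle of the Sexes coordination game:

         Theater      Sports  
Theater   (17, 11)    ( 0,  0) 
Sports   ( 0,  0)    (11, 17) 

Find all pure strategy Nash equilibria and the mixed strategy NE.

Pure NE: (Theater, Theater) and (Sports, Sports); Mixed NE: p = 0.6071, q = 0.3929

Work:
Check pure NE:
(Theater, Theater): (17, 11) - no unilateral deviation beneficial
(Sports, Sports): (11, 17) - no unilateral deviation beneficial
Mixed NE: P1 plays Theater with p = 0.6071, P2 plays Theater with q = 0.3929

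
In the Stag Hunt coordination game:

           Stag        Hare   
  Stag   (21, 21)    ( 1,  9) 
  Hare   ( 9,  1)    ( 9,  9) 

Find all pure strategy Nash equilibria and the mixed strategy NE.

Pure NE: (Stag, Stag) and (Hare, Hare); Mixed NE: p = 0.4, q = 0.4

Work:
Check pure NE:
(Stag, Stag): (21, 21) - no unilateral deviation beneficial
(Hare, Hare): (9, 9) - no unilateral deviation beneficial
Mixed NE: P1 plays Stag with p = 0.4, P2 plays Stag with q = 0.4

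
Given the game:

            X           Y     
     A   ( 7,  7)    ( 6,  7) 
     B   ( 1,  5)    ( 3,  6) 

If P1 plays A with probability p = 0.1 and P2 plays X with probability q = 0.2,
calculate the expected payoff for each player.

E[P1] = 2.96, E[P2] = 5.92

Work:
E[P1] = p·q·π₁(A,X) + p·(1-q)·π₁(A,Y) + (1-p)·q·π₁(B,X) + (1-p)·(1-q)·π₁(B,Y)
= 0.1·0.2·7 + 0.1·0.8·6 + 0.9·0.2·1 + 0.9·0.8·3
= 2.96

E[P2] = 5.92 (similar calculation)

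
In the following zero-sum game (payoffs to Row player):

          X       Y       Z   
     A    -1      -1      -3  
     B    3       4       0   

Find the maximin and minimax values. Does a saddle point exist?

Maximin = 0, Minimax = 0, Saddle: True

Work:
Row minimums: [-3, 0] → maximin = 0
Column maximums: [3, 4, 0] → minimax = 0
Saddle point exists! Game value = 0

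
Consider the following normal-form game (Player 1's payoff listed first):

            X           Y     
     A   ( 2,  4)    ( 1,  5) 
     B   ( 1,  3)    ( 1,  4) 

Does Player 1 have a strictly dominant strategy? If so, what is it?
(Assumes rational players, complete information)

No strictly dominant strategy exists for Player 1

Work:
A strategy strictly dominates another if it gives a strictly higher payoff against every opponent action. Compare each pair of P1's strategies column-by-column:
  A vs B: [2 vs 1, 1 vs 1] → A does not strictly dominate B (column Y: 1 ≤ 1)
  B vs A: [1 vs 2, 1 vs 1] → B does not strictly dominate A (column X: 1 ≤ 2)
No single strategy strictly dominates all others → no strictly dominant strategy.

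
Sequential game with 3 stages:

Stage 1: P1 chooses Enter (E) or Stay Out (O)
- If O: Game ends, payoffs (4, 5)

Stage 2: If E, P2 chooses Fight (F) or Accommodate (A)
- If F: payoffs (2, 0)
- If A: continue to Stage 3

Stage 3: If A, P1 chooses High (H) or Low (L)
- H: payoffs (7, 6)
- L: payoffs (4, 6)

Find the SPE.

SPE: (E, A, H); Outcome (7, 6)

Work:
Stage 3: P1 chooses H (7 vs 4)
Stage 2: P2: F->0, A->6 (anticipating H). Choose A
Stage 1: P1: O->4, E->7 (anticipating A, H). Choose E
SPE path: E -> A -> H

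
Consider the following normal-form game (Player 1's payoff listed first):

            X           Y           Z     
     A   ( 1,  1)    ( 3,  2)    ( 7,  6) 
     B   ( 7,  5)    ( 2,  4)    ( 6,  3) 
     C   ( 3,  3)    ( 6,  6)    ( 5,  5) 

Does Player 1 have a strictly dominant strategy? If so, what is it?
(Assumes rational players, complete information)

No strictly dominant strategy exists for Player 1

Work:
A strategy strictly dominates another if it gives a strictly higher payoff against every opponent action. Compare each pair of P1's strategies column-by-column:
  A vs B: [1 vs 7, 3 vs 2, 7 vs 6] → A does not strictly dominate B (column X: 1 ≤ 7)
  A vs C: [1 vs 3, 3 vs 6, 7 vs 5] → A does not strictly dominate C (column X: 1 ≤ 3)
  B vs A: [7 vs 1, 2 vs 3, 6 vs 7] → B does not strictly dominate A (column Y: 2 ≤ 3)
  B vs C: [7 vs 3, 2 vs 6, 6 vs 5] → B does not strictly dominate C (column Y: 2 ≤ 6)
  C vs A: [3 vs 1, 6 vs 3, 5 vs 7] → C does not strictly dominate A (column Z: 5 ≤ 7)
  C vs B: [3 vs 7, 6 vs 2, 5 vs 6] → C does not strictly dominate B (column X: 3 ≤ 7)
No single strategy strictly dominates all others → no strictly dominant strategy.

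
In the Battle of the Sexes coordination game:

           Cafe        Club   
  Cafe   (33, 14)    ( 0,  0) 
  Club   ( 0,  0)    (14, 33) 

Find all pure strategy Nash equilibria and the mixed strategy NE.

Pure NE: (Cafe, Cafe) and (Club, Club); Mixed NE: p = 0.7021, q = 0.2979

Work:
Check pure NE:
(Cafe, Cafe): (33, 14) - no unilateral deviation beneficial
(Club, Club): (14, 33) - no unilateral deviation beneficial
Mixed NE: P1 plays Cafe with p = 0.7021, P2 plays Cafe with q = 0.2979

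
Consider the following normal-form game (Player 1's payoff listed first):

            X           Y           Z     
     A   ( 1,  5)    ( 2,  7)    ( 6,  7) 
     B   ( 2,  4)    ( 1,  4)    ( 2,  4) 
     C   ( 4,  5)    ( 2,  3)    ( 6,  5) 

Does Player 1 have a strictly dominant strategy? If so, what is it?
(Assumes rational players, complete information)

No strictly dominant strategy exists for Player 1

Work:
A strategy strictly dominates another if it gives a strictly higher payoff against every opponent action. Compare each pair of P1's strategies column-by-column:
  A vs B: [1 vs 2, 2 vs 1, 6 vs 2] → A does not strictly dominate B (column X: 1 ≤ 2)
  A vs C: [1 vs 4, 2 vs 2, 6 vs 6] → A does not strictly dominate C (column X: 1 ≤ 4)
  B vs A: [2 vs 1, 1 vs 2, 2 vs 6] → B does not strictly dominate A (column Y: 1 ≤ 2)
  B vs C: [2 vs 4, 1 vs 2, 2 vs 6] → B does not strictly dominate C (column X: 2 ≤ 4)
  C vs A: [4 vs 1, 2 vs 2, 6 vs 6] → C does not strictly dominate A (column Y: 2 ≤ 2)
  C vs B: [4 vs 2, 2 vs 1, 6 vs 2] → C strictly dominates B
No single strategy strictly dominates all others → no strictly dominant strategy.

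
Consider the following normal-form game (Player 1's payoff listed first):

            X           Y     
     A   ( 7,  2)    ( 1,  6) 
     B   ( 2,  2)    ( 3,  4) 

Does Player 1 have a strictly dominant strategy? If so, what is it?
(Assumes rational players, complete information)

No strictly dominant strategy exists for Player 1

Work:
A strategy strictly dominates another if it gives a strictly higher payoff against every opponent action. Compare each pair of P1's strategies column-by-column:
  A vs B: [7 vs 2, 1 vs 3] → A does not strictly dominate B (column Y: 1 ≤ 3)
  B vs A: [2 vs 7, 3 vs 1] → B does not strictly dominate A (column X: 2 ≤ 7)
No single strategy strictly dominates all others → no strictly dominant strategy.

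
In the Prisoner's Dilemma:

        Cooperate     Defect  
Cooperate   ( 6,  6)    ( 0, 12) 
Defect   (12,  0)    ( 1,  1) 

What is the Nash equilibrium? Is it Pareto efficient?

(Defect, Defect) is NE; not Pareto efficient

Work:
Defect dominates Cooperate for both players:
If P2 cooperates: Defect (12) > Cooperate (6)
If P2 defects: Defect (1) > Cooperate (0)
NE: (Defect, Defect) with payoff (1, 1)
But (Cooperate, Cooperate) = (6, 6) Pareto dominates (1, 1)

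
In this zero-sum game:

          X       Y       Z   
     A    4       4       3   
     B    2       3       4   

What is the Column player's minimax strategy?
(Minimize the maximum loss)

Column should play X or Y or Z (all achieve the minimum), value = 4

Work:
Column player minimizes Row's maximum payoff:
Column X: max payoff to Row = 4
Column Y: max payoff to Row = 4
Column Z: max payoff to Row = 4
Minimum is 4, achieved by columns X, Y, Z (tied).
Each of X or Y or Z is a minimax strategy.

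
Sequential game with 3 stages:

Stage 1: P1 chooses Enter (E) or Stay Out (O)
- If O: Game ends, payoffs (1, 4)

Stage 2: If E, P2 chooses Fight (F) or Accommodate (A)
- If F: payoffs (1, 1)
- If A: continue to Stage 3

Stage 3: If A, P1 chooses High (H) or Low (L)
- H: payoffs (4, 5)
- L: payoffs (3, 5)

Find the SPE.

SPE: (E, A, H); Outcome (4, 5)

Work:
Stage 3: P1 chooses H (4 vs 3)
Stage 2: P2: F->1, A->5 (anticipating H). Choose A
Stage 1: P1: O->1, E->4 (anticipating A, H). Choose E
SPE path: E -> A -> H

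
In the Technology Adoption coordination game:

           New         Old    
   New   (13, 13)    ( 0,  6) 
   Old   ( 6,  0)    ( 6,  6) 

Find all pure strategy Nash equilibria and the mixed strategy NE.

Pure NE: (New, New) and (Old, Old); Mixed NE: p = 0.4615, q = 0.4615

Work:
Check pure NE:
(New, New): (13, 13) - no unilateral deviation beneficial
(Old, Old): (6, 6) - no unilateral deviation beneficial
Mixed NE: P1 plays New with p = 0.4615, P2 plays New with q = 0.4615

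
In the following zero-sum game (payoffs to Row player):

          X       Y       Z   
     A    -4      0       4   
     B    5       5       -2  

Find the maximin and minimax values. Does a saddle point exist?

Maximin = -2, Minimax = 4, Saddle: False

Work:
Row minimums: [-4, -2] → maximin = -2
Column maximums: [5, 5, 4] → minimax = 4
No saddle point (maximin ≠ minimax). Mixed strategy needed.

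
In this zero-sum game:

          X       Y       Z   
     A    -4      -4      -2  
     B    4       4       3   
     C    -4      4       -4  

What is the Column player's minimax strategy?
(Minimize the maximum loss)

Column should play Z, value = 3

Work:
Column player minimizes Row's maximum payoff:
Column X: max payoff to Row = 4
Column Y: max payoff to Row = 4
Column Z: max payoff to Row = 3
Minimum is 3, achieved by column Z.
Minimax strategy: Z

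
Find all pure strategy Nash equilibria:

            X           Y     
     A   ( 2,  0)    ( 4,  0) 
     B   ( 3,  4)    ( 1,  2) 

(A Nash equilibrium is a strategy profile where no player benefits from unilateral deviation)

Nash equilibrium: (A, Y), (B, X)

Work:
Best responses:
  P1 vs X: payoffs [2, 3] → best response B (payoff 3)
  P1 vs Y: payoffs [4, 1] → best response A (payoff 4)
  P2 vs A: payoffs [0, 0] → best response X/Y (payoff 0)
  P2 vs B: payoffs [4, 2] → best response X (payoff 4)
Mutual best responses: (A,Y), (B,X) → Nash equilibria.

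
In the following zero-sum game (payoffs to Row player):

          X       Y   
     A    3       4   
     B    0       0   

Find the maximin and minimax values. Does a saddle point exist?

Maximin = 3, Minimax = 3, Saddle: True

Work:
Row minimums: [3, 0] → maximin = 3
Column maximums: [3, 4] → minimax = 3
Saddle point exists! Game value = 3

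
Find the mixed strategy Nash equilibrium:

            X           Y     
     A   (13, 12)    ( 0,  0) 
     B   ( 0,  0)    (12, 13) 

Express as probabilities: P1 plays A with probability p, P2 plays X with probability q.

p = 0.52, q = 0.48

Work:
Find probabilities that make opponent indifferent:
P2 chooses q to make P1 indifferent between A and B
P1 chooses p to make P2 indifferent between X and Y
Mixed NE: P1 plays (A: 0.52, B: 0.48), P2 plays (X: 0.48, Y: 0.52)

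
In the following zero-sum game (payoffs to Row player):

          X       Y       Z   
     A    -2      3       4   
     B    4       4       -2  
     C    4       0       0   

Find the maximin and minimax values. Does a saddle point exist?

Maximin = 0, Minimax = 4, Saddle: False

Work:
Row minimums: [-2, -2, 0] → maximin = 0
Column maximums: [4, 4, 4] → minimax = 4
No saddle point (maximin ≠ minimax). Mixed strategy needed.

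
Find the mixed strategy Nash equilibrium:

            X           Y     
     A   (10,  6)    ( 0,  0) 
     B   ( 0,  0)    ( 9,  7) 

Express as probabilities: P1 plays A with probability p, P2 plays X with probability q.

p = 0.5385, q = 0.4737

Work:
Find probabilities that make opponent indifferent:
P2 chooses q to make P1 indifferent between A and B
P1 chooses p to make P2 indifferent between X and Y
Mixed NE: P1 plays (A: 0.5385, B: 0.4615), P2 plays (X: 0.4737, Y: 0.5263)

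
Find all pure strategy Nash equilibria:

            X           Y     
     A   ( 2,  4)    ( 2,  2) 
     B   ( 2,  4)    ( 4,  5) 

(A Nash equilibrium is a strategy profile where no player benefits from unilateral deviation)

Nash equilibrium: (A, X), (B, Y)

Work:
Best responses:
  P1 vs X: payoffs [2, 2] → best response A/B (payoff 2)
  P1 vs Y: payoffs [2, 4] → best response B (payoff 4)
  P2 vs A: payoffs [4, 2] → best response X (payoff 4)
  P2 vs B: payoffs [4, 5] → best response Y (payoff 5)
Mutual best responses: (A,X), (B,Y) → Nash equilibria.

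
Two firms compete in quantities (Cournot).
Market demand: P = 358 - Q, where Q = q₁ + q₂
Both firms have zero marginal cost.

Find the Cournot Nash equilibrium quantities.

q₁* = q₂* = 119.33; P* = 119.33

Work:
Profit: π_i = P·q_i = (a - q_i - q_j)·q_i
FOC: ∂π_i/∂q_i = a - 2q_i - q_j = 0
Reaction function: q_i = (358 - q_j)/2
Symmetry: q* = 358/3 = 119.33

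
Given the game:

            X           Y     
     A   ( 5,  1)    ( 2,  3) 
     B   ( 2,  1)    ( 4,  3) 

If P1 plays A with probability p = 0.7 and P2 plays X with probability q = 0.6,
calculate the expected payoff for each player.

E[P1] = 3.5, E[P2] = 1.8

Work:
E[P1] = p·q·π₁(A,X) + p·(1-q)·π₁(A,Y) + (1-p)·q·π₁(B,X) + (1-p)·(1-q)·π₁(B,Y)
= 0.7·0.6·5 + 0.7·0.4·2 + 0.3·0.6·2 + 0.3·0.4·4
= 3.5

E[P2] = 1.8 (similar calculation)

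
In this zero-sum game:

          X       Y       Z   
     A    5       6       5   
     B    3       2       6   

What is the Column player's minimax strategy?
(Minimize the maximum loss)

Column should play X, value = 5

Work:
Column player minimizes Row's maximum payoff:
Column X: max payoff to Row = 5
Column Y: max payoff to Row = 6
Column Z: max payoff to Row = 6
Minimum is 5, achieved by column X.
Minimax strategy: X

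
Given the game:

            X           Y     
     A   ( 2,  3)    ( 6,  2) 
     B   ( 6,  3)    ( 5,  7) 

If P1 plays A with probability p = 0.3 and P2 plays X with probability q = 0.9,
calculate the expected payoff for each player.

E[P1] = 4.85, E[P2] = 3.25

Work:
E[P1] = p·q·π₁(A,X) + p·(1-q)·π₁(A,Y) + (1-p)·q·π₁(B,X) + (1-p)·(1-q)·π₁(B,Y)
= 0.3·0.9·2 + 0.3·0.1·6 + 0.7·0.9·6 + 0.7·0.1·5
= 4.85

E[P2] = 3.25 (similar calculation)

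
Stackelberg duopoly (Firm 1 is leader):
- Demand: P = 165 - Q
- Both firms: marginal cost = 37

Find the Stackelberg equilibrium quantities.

q₁* (leader) = 64.0, q₂* (follower) = 32.0

Work:
Follower's reaction: q₂ = (a - c - q₁)/2
Leader substitutes: π₁ = q₁·(a - q₁ - (a-c-q₁)/2 - c)
FOC: q₁* = (165 - 37)/2 = 64.00
Then: q₂* = (165 - 37 - 64.0)/2 = 32.00
Leader has first-mover advantage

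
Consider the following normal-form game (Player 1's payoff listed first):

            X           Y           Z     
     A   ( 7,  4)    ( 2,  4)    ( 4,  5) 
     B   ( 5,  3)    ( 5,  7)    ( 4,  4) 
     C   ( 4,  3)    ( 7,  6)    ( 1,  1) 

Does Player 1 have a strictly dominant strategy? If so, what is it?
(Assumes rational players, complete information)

No strictly dominant strategy exists for Player 1

Work:
A strategy strictly dominates another if it gives a strictly higher payoff against every opponent action. Compare each pair of P1's strategies column-by-column:
  A vs B: [7 vs 5, 2 vs 5, 4 vs 4] → A does not strictly dominate B (column Y: 2 ≤ 5)
  A vs C: [7 vs 4, 2 vs 7, 4 vs 1] → A does not strictly dominate C (column Y: 2 ≤ 7)
  B vs A: [5 vs 7, 5 vs 2, 4 vs 4] → B does not strictly dominate A (column X: 5 ≤ 7)
  B vs C: [5 vs 4, 5 vs 7, 4 vs 1] → B does not strictly dominate C (column Y: 5 ≤ 7)
  C vs A: [4 vs 7, 7 vs 2, 1 vs 4] → C does not strictly dominate A (column X: 4 ≤ 7)
  C vs B: [4 vs 5, 7 vs 5, 1 vs 4] → C does not strictly dominate B (column X: 4 ≤ 5)
No single strategy strictly dominates all others → no strictly dominant strategy.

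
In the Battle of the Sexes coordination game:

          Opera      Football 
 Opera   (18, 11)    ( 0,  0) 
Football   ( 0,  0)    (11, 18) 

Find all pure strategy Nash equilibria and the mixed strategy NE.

Pure NE: (Opera, Opera) and (Football, Football); Mixed NE: p = 0.6207, q = 0.3793

Work:
Check pure NE:
(Opera, Opera): (18, 11) - no unilateral deviation beneficial
(Football, Football): (11, 18) - no unilateral deviation beneficial
Mixed NE: P1 plays Opera with p = 0.6207, P2 plays Opera with q = 0.3793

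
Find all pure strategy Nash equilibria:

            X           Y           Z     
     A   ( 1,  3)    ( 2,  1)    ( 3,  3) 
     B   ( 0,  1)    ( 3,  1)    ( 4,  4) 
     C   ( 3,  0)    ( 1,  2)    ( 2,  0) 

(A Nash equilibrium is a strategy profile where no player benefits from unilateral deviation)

Nash equilibrium: (B, Z)

Work:
Best responses:
  P1 vs X: payoffs [1, 0, 3] → best response C (payoff 3)
  P1 vs Y: payoffs [2, 3, 1] → best response B (payoff 3)
  P1 vs Z: payoffs [3, 4, 2] → best response B (payoff 4)
  P2 vs A: payoffs [3, 1, 3] → best response X/Z (payoff 3)
  P2 vs B: payoffs [1, 1, 4] → best response Z (payoff 4)
  P2 vs C: payoffs [0, 2, 0] → best response Y (payoff 2)
Mutual best responses: (B,Z) → Nash equilibria.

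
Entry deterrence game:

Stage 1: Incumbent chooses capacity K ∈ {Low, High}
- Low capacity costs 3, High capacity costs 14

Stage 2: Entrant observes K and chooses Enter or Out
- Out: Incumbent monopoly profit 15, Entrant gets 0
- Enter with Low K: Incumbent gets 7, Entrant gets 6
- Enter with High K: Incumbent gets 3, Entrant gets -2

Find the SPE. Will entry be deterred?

SPE: (Low, Enter|Low, Out|High); Entry not deterred. Incumbent net profit = 4, Entrant gets 6

Work:
After Low K: Entrant enters (6 > 0)
After High K: Entrant stays out (-2 < 0)
Incumbent: Low → 7−3=4, High → 15−14=1
Incumbent chooses Low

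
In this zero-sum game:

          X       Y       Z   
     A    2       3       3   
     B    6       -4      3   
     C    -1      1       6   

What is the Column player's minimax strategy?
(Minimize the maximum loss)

Column should play Y, value = 3

Work:
Column player minimizes Row's maximum payoff:
Column X: max payoff to Row = 6
Column Y: max payoff to Row = 3
Column Z: max payoff to Row = 6
Minimum is 3, achieved by column Y.
Minimax strategy: Y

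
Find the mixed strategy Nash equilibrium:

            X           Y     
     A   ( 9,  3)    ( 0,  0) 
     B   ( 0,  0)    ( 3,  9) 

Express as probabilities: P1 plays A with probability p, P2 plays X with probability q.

p = 0.75, q = 0.25

Work:
Find probabilities that make opponent indifferent:
P2 chooses q to make P1 indifferent between A and B
P1 chooses p to make P2 indifferent between X and Y
Mixed NE: P1 plays (A: 0.75, B: 0.25), P2 plays (X: 0.25, Y: 0.75)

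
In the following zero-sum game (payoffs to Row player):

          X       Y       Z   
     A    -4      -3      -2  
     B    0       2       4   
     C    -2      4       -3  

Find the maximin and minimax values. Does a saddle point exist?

Maximin = 0, Minimax = 0, Saddle: True

Work:
Row minimums: [-4, 0, -3] → maximin = 0
Column maximums: [0, 4, 4] → minimax = 0
Saddle point exists! Game value = 0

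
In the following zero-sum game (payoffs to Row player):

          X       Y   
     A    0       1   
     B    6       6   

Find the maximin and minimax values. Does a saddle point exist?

Maximin = 6, Minimax = 6, Saddle: True

Work:
Row minimums: [0, 6] → maximin = 6
Column maximums: [6, 6] → minimax = 6
Saddle point exists! Game value = 6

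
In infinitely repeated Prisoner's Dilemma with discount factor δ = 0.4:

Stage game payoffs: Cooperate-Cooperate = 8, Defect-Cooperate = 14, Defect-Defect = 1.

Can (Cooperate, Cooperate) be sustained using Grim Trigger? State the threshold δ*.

δ* = 0.4615; since δ = 0.4 < 0.4615, cooperation cannot be sustained

Work:
For Grim Trigger:
Cooperate forever: 8/(1-δ)
Defect then punished: 14 + 1·δ/(1-δ)
Need: 8/(1-δ) ≥ 14 + 1·δ/(1-δ)
Solving: δ ≥ (T-R)/(T-P) = (14-8)/(14-1) = 0.4615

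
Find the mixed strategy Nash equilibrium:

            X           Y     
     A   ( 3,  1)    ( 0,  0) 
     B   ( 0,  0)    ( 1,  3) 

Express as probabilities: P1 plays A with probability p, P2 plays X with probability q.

p = 0.75, q = 0.25

Work:
Find probabilities that make opponent indifferent:
P2 chooses q to make P1 indifferent between A and B
P1 chooses p to make P2 indifferent between X and Y
Mixed NE: P1 plays (A: 0.75, B: 0.25), P2 plays (X: 0.25, Y: 0.75)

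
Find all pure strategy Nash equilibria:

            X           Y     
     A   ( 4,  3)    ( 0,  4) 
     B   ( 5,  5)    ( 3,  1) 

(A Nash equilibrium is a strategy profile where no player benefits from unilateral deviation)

Nash equilibrium: (B, X)

Work:
Best responses:
  P1 vs X: payoffs [4, 5] → best response B (payoff 5)
  P1 vs Y: payoffs [0, 3] → best response B (payoff 3)
  P2 vs A: payoffs [3, 4] → best response Y (payoff 4)
  P2 vs B: payoffs [5, 1] → best response X (payoff 5)
Mutual best responses: (B,X) → Nash equilibria.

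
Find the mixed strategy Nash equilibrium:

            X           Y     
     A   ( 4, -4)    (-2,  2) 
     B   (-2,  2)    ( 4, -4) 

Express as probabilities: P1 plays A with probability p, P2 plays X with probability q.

p = 0.5, q = 0.5

Work:
Find probabilities that make opponent indifferent:
P2 chooses q to make P1 indifferent between A and B
P1 chooses p to make P2 indifferent between X and Y
Mixed NE: P1 plays (A: 0.5, B: 0.5), P2 plays (X: 0.5, Y: 0.5)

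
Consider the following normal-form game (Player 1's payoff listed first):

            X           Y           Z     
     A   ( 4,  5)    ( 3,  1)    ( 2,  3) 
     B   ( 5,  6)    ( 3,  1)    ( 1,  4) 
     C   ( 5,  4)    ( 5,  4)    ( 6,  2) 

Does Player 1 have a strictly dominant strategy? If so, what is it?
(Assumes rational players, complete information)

No strictly dominant strategy exists for Player 1

Work:
A strategy strictly dominates another if it gives a strictly higher payoff against every opponent action. Compare each pair of P1's strategies column-by-column:
  A vs B: [4 vs 5, 3 vs 3, 2 vs 1] → A does not strictly dominate B (column X: 4 ≤ 5)
  A vs C: [4 vs 5, 3 vs 5, 2 vs 6] → A does not strictly dominate C (column X: 4 ≤ 5)
  B vs A: [5 vs 4, 3 vs 3, 1 vs 2] → B does not strictly dominate A (column Y: 3 ≤ 3)
  B vs C: [5 vs 5, 3 vs 5, 1 vs 6] → B does not strictly dominate C (column X: 5 ≤ 5)
  C vs A: [5 vs 4, 5 vs 3, 6 vs 2] → C strictly dominates A
  C vs B: [5 vs 5, 5 vs 3, 6 vs 1] → C does not strictly dominate B (column X: 5 ≤ 5)
No single strategy strictly dominates all others → no strictly dominant strategy.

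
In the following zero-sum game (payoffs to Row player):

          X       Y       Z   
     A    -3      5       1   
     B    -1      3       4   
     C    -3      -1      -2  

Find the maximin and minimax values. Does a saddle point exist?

Maximin = -1, Minimax = -1, Saddle: True

Work:
Row minimums: [-3, -1, -3] → maximin = -1
Column maximums: [-1, 5, 4] → minimax = -1
Saddle point exists! Game value = -1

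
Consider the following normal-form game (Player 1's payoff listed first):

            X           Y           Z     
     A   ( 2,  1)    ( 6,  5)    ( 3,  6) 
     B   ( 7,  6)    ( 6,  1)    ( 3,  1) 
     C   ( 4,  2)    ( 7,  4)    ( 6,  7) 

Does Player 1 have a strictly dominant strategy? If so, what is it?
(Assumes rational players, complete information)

No strictly dominant strategy exists for Player 1

Work:
A strategy strictly dominates another if it gives a strictly higher payoff against every opponent action. Compare each pair of P1's strategies column-by-column:
  A vs B: [2 vs 7, 6 vs 6, 3 vs 3] → A does not strictly dominate B (column X: 2 ≤ 7)
  A vs C: [2 vs 4, 6 vs 7, 3 vs 6] → A does not strictly dominate C (column X: 2 ≤ 4)
  B vs A: [7 vs 2, 6 vs 6, 3 vs 3] → B does not strictly dominate A (column Y: 6 ≤ 6)
  B vs C: [7 vs 4, 6 vs 7, 3 vs 6] → B does not strictly dominate C (column Y: 6 ≤ 7)
  C vs A: [4 vs 2, 7 vs 6, 6 vs 3] → C strictly dominates A
  C vs B: [4 vs 7, 7 vs 6, 6 vs 3] → C does not strictly dominate B (column X: 4 ≤ 7)
No single strategy strictly dominates all others → no strictly dominant strategy.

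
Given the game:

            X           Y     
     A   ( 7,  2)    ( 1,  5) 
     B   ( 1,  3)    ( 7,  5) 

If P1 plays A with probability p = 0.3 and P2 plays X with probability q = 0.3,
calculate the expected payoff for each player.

E[P1] = 4.48, E[P2] = 4.31

Work:
E[P1] = p·q·π₁(A,X) + p·(1-q)·π₁(A,Y) + (1-p)·q·π₁(B,X) + (1-p)·(1-q)·π₁(B,Y)
= 0.3·0.3·7 + 0.3·0.7·1 + 0.7·0.3·1 + 0.7·0.7·7
= 4.48

E[P2] = 4.31 (similar calculation)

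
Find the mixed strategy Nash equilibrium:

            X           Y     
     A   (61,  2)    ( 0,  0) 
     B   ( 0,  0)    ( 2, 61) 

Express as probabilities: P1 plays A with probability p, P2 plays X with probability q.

p = 0.9683, q = 0.0317

Work:
Find probabilities that make opponent indifferent:
P2 chooses q to make P1 indifferent between A and B
P1 chooses p to make P2 indifferent between X and Y
Mixed NE: P1 plays (A: 0.9683, B: 0.0317), P2 plays (X: 0.0317, Y: 0.9683)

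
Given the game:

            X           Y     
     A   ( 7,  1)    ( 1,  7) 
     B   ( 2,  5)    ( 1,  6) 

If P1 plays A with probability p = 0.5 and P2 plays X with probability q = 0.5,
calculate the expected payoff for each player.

E[P1] = 2.75, E[P2] = 4.75

Work:
E[P1] = p·q·π₁(A,X) + p·(1-q)·π₁(A,Y) + (1-p)·q·π₁(B,X) + (1-p)·(1-q)·π₁(B,Y)
= 0.5·0.5·7 + 0.5·0.5·1 + 0.5·0.5·2 + 0.5·0.5·1
= 2.75

E[P2] = 4.75 (similar calculation)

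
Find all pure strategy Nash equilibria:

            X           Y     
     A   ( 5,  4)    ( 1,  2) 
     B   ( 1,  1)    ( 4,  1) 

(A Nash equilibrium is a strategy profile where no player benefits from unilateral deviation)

Nash equilibrium: (A, X), (B, Y)

Work:
Best responses:
  P1 vs X: payoffs [5, 1] → best response A (payoff 5)
  P1 vs Y: payoffs [1, 4] → best response B (payoff 4)
  P2 vs A: payoffs [4, 2] → best response X (payoff 4)
  P2 vs B: payoffs [1, 1] → best response X/Y (payoff 1)
Mutual best responses: (A,X), (B,Y) → Nash equilibria.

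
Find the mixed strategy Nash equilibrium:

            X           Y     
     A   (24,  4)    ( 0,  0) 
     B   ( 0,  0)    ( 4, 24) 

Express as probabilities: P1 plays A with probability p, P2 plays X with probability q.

p = 0.8571, q = 0.1429

Work:
Find probabilities that make opponent indifferent:
P2 chooses q to make P1 indifferent between A and B
P1 chooses p to make P2 indifferent between X and Y
Mixed NE: P1 plays (A: 0.8571, B: 0.1429), P2 plays (X: 0.1429, Y: 0.8571)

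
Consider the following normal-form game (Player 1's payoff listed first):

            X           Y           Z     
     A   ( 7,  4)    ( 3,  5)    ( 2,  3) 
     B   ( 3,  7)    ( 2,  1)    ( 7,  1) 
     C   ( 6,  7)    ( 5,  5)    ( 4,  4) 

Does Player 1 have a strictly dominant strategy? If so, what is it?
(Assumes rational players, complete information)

No strictly dominant strategy exists for Player 1

Work:
A strategy strictly dominates another if it gives a strictly higher payoff against every opponent action. Compare each pair of P1's strategies column-by-column:
  A vs B: [7 vs 3, 3 vs 2, 2 vs 7] → A does not strictly dominate B (column Z: 2 ≤ 7)
  A vs C: [7 vs 6, 3 vs 5, 2 vs 4] → A does not strictly dominate C (column Y: 3 ≤ 5)
  B vs A: [3 vs 7, 2 vs 3, 7 vs 2] → B does not strictly dominate A (column X: 3 ≤ 7)
  B vs C: [3 vs 6, 2 vs 5, 7 vs 4] → B does not strictly dominate C (column X: 3 ≤ 6)
  C vs A: [6 vs 7, 5 vs 3, 4 vs 2] → C does not strictly dominate A (column X: 6 ≤ 7)
  C vs B: [6 vs 3, 5 vs 2, 4 vs 7] → C does not strictly dominate B (column Z: 4 ≤ 7)
No single strategy strictly dominates all others → no strictly dominant strategy.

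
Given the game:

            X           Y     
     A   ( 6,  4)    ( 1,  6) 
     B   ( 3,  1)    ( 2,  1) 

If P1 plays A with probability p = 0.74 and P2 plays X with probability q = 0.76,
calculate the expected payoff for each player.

E[P1] = 4.2696, E[P2] = 3.5752

Work:
E[P1] = p·q·π₁(A,X) + p·(1-q)·π₁(A,Y) + (1-p)·q·π₁(B,X) + (1-p)·(1-q)·π₁(B,Y)
= 0.74·0.76·6 + 0.74·0.24·1 + 0.26·0.76·3 + 0.26·0.24·2
= 4.2696

E[P2] = 3.5752 (similar calculation)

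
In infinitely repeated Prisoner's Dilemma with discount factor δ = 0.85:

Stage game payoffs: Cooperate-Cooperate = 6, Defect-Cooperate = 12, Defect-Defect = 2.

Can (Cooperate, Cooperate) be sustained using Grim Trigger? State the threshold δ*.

δ* = 0.6; since δ = 0.85 ≥ 0.6, cooperation can be sustained

Work:
For Grim Trigger:
Cooperate forever: 6/(1-δ)
Defect then punished: 12 + 2·δ/(1-δ)
Need: 6/(1-δ) ≥ 12 + 2·δ/(1-δ)
Solving: δ ≥ (T-R)/(T-P) = (12-6)/(12-2) = 0.6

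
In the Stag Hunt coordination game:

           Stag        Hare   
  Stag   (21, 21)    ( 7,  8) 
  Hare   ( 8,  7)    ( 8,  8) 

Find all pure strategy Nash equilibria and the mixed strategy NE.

Pure NE: (Stag, Stag) and (Hare, Hare); Mixed NE: p = 0.0714, q = 0.0714

Work:
Check pure NE:
(Stag, Stag): (21, 21) - no unilateral deviation beneficial
(Hare, Hare): (8, 8) - no unilateral deviation beneficial
Mixed NE: P1 plays Stag with p = 0.0714, P2 plays Stag with q = 0.0714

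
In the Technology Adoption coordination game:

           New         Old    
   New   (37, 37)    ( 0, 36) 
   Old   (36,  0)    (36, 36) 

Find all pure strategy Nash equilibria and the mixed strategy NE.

Pure NE: (New, New) and (Old, Old); Mixed NE: p = 0.973, q = 0.973

Work:
Check pure NE:
(New, New): (37, 37) - no unilateral deviation beneficial
(Old, Old): (36, 36) - no unilateral deviation beneficial
Mixed NE: P1 plays New with p = 0.973, P2 plays New with q = 0.973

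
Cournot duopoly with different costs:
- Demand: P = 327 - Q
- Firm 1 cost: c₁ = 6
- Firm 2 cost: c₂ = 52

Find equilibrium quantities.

q₁* = 122.33, q₂* = 76.33

Work:
Reaction: q₁ = (327 - 6 - q₂)/2
Reaction: q₂ = (327 - 52 - q₁)/2
Solve simultaneously:
q₁* = (327 - 2×6 + 52)/3 = 122.33
q₂* = (327 - 2×52 + 6)/3 = 76.33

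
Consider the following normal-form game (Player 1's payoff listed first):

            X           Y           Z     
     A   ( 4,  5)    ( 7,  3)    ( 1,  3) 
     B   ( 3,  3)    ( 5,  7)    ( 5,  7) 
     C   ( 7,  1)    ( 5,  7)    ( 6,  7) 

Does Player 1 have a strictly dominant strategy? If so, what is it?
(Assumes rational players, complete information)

No strictly dominant strategy exists for Player 1

Work:
A strategy strictly dominates another if it gives a strictly higher payoff against every opponent action. Compare each pair of P1's strategies column-by-column:
  A vs B: [4 vs 3, 7 vs 5, 1 vs 5] → A does not strictly dominate B (column Z: 1 ≤ 5)
  A vs C: [4 vs 7, 7 vs 5, 1 vs 6] → A does not strictly dominate C (column X: 4 ≤ 7)
  B vs A: [3 vs 4, 5 vs 7, 5 vs 1] → B does not strictly dominate A (column X: 3 ≤ 4)
  B vs C: [3 vs 7, 5 vs 5, 5 vs 6] → B does not strictly dominate C (column X: 3 ≤ 7)
  C vs A: [7 vs 4, 5 vs 7, 6 vs 1] → C does not strictly dominate A (column Y: 5 ≤ 7)
  C vs B: [7 vs 3, 5 vs 5, 6 vs 5] → C does not strictly dominate B (column Y: 5 ≤ 5)
No single strategy strictly dominates all others → no strictly dominant strategy.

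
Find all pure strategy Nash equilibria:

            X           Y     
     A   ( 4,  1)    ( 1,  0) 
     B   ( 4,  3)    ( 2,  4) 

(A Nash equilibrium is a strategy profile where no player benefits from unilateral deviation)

Nash equilibrium: (A, X), (B, Y)

Work:
Best responses:
  P1 vs X: payoffs [4, 4] → best response A/B (payoff 4)
  P1 vs Y: payoffs [1, 2] → best response B (payoff 2)
  P2 vs A: payoffs [1, 0] → best response X (payoff 1)
  P2 vs B: payoffs [3, 4] → best response Y (payoff 4)
Mutual best responses: (A,X), (B,Y) → Nash equilibria.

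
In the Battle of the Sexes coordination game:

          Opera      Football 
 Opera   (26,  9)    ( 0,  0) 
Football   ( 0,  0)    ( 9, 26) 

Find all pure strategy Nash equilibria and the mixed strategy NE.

Pure NE: (Opera, Opera) and (Football, Football); Mixed NE: p = 0.7429, q = 0.2571

Work:
Check pure NE:
(Opera, Opera): (26, 9) - no unilateral deviation beneficial
(Football, Football): (9, 26) - no unilateral deviation beneficial
Mixed NE: P1 plays Opera with p = 0.7429, P2 plays Opera with q = 0.2571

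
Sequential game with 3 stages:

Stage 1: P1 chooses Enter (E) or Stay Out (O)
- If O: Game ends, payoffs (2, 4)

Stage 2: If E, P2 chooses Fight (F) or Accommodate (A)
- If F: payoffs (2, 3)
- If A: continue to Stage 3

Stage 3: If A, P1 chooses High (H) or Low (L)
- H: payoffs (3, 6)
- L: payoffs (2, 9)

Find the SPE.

SPE: (E, A, H); Outcome (3, 6)

Work:
Stage 3: P1 chooses H (3 vs 2)
Stage 2: P2: F->3, A->6 (anticipating H). Choose A
Stage 1: P1: O->2, E->3 (anticipating A, H). Choose E
SPE path: E -> A -> H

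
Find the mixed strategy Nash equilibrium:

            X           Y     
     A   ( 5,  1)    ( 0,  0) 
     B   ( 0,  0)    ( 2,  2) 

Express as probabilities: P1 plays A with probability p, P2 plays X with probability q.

p = 0.6667, q = 0.2857

Work:
Find probabilities that make opponent indifferent:
P2 chooses q to make P1 indifferent between A and B
P1 chooses p to make P2 indifferent between X and Y
Mixed NE: P1 plays (A: 0.6667, B: 0.3333), P2 plays (X: 0.2857, Y: 0.7143)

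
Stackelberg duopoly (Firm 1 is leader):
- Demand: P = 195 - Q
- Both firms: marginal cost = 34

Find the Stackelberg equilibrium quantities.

q₁* (leader) = 80.5, q₂* (follower) = 40.25

Work:
Follower's reaction: q₂ = (a - c - q₁)/2
Leader substitutes: π₁ = q₁·(a - q₁ - (a-c-q₁)/2 - c)
FOC: q₁* = (195 - 34)/2 = 80.50
Then: q₂* = (195 - 34 - 80.5)/2 = 40.25
Leader has first-mover advantage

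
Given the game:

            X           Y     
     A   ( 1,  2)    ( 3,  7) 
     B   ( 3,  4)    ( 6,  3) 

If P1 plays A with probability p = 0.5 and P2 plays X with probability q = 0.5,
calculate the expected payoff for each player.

E[P1] = 3.25, E[P2] = 4.0

Work:
E[P1] = p·q·π₁(A,X) + p·(1-q)·π₁(A,Y) + (1-p)·q·π₁(B,X) + (1-p)·(1-q)·π₁(B,Y)
= 0.5·0.5·1 + 0.5·0.5·3 + 0.5·0.5·3 + 0.5·0.5·6
= 3.25

E[P2] = 4.0 (similar calculation)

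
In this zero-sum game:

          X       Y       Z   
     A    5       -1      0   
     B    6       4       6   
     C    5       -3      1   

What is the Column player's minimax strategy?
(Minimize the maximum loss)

Column should play Y, value = 4

Work:
Column player minimizes Row's maximum payoff:
Column X: max payoff to Row = 6
Column Y: max payoff to Row = 4
Column Z: max payoff to Row = 6
Minimum is 4, achieved by column Y.
Minimax strategy: Y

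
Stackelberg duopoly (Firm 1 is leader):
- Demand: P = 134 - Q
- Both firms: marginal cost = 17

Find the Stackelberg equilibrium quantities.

q₁* (leader) = 58.5, q₂* (follower) = 29.25

Work:
Follower's reaction: q₂ = (a - c - q₁)/2
Leader substitutes: π₁ = q₁·(a - q₁ - (a-c-q₁)/2 - c)
FOC: q₁* = (134 - 17)/2 = 58.50
Then: q₂* = (134 - 17 - 58.5)/2 = 29.25
Leader has first-mover advantage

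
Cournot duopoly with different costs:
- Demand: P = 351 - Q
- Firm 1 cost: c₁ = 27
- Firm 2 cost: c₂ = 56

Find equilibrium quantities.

q₁* = 117.67, q₂* = 88.67

Work:
Reaction: q₁ = (351 - 27 - q₂)/2
Reaction: q₂ = (351 - 56 - q₁)/2
Solve simultaneously:
q₁* = (351 - 2×27 + 56)/3 = 117.67
q₂* = (351 - 2×56 + 27)/3 = 88.67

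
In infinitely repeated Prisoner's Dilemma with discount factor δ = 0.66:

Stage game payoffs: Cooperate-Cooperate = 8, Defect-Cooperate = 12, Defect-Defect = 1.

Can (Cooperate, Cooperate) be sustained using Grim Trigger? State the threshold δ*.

δ* = 0.3636; since δ = 0.66 ≥ 0.3636, cooperation can be sustained

Work:
For Grim Trigger:
Cooperate forever: 8/(1-δ)
Defect then punished: 12 + 1·δ/(1-δ)
Need: 8/(1-δ) ≥ 12 + 1·δ/(1-δ)
Solving: δ ≥ (T-R)/(T-P) = (12-8)/(12-1) = 0.3636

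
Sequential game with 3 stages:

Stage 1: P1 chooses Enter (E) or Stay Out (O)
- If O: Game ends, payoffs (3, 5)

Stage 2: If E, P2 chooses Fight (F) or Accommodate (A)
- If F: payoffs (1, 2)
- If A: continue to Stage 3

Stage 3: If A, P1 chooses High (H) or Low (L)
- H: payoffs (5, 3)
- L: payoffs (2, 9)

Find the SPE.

SPE: (E, A, H); Outcome (5, 3)

Work:
Stage 3: P1 chooses H (5 vs 2)
Stage 2: P2: F->2, A->3 (anticipating H). Choose A
Stage 1: P1: O->3, E->5 (anticipating A, H). Choose E
SPE path: E -> A -> H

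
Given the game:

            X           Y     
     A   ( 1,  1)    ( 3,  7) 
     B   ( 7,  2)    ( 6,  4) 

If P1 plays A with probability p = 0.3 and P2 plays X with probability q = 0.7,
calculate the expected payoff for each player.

E[P1] = 5.17, E[P2] = 2.66

Work:
E[P1] = p·q·π₁(A,X) + p·(1-q)·π₁(A,Y) + (1-p)·q·π₁(B,X) + (1-p)·(1-q)·π₁(B,Y)
= 0.3·0.7·1 + 0.3·0.3·3 + 0.7·0.7·7 + 0.7·0.3·6
= 5.17

E[P2] = 2.66 (similar calculation)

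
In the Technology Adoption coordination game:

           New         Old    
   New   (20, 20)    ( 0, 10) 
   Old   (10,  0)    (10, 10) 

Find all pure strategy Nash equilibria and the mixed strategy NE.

Pure NE: (New, New) and (Old, Old); Mixed NE: p = 0.5, q = 0.5

Work:
Check pure NE:
(New, New): (20, 20) - no unilateral deviation beneficial
(Old, Old): (10, 10) - no unilateral deviation beneficial
Mixed NE: P1 plays New with p = 0.5, P2 plays New with q = 0.5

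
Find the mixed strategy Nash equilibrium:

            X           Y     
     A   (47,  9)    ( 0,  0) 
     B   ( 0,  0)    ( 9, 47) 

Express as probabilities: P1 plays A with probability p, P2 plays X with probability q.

p = 0.8393, q = 0.1607

Work:
Find probabilities that make opponent indifferent:
P2 chooses q to make P1 indifferent between A and B
P1 chooses p to make P2 indifferent between X and Y
Mixed NE: P1 plays (A: 0.8393, B: 0.1607), P2 plays (X: 0.1607, Y: 0.8393)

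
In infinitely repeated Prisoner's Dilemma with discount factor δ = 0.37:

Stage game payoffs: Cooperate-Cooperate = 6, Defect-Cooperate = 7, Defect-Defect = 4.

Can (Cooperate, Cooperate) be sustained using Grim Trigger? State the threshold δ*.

δ* = 0.3333; since δ = 0.37 ≥ 0.3333, cooperation can be sustained

Work:
For Grim Trigger:
Cooperate forever: 6/(1-δ)
Defect then punished: 7 + 4·δ/(1-δ)
Need: 6/(1-δ) ≥ 7 + 4·δ/(1-δ)
Solving: δ ≥ (T-R)/(T-P) = (7-6)/(7-4) = 0.3333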